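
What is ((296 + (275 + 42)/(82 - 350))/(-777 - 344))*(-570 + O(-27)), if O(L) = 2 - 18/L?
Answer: 22412787/150214 ≈ 149.21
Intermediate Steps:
((296 + (275 + 42)/(82 - 350))/(-777 - 344))*(-570 + O(-27)) = ((296 + (275 + 42)/(82 - 350))/(-777 - 344))*(-570 + (2 - 18/(-27))) = ((296 + 317/(-268))/(-1121))*(-570 + (2 - 18*(-1/27))) = ((296 + 317*(-1/268))*(-1/1121))*(-570 + (2 + ⅔)) = ((296 - 317/268)*(-1/1121))*(-570 + 8/3) = ((79011/268)*(-1/1121))*(-1702/3) = -79011/300428*(-1702/3) = 22412787/150214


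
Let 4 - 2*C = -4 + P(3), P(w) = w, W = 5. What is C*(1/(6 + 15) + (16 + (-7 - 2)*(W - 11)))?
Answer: 7355/42 ≈ 175.12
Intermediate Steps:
C = 5/2 (C = 2 - (-4 + 3)/2 = 2 - ½*(-1) = 2 + ½ = 5/2 ≈ 2.5000)
C*(1/(6 + 15) + (16 + (-7 - 2)*(W - 11))) = 5*(1/(6 + 15) + (16 + (-7 - 2)*(5 - 11)))/2 = 5*(1/21 + (16 - 9*(-6)))/2 = 5*(1/21 + (16 + 54))/2 = 5*(1/21 + 70)/2 = (5/2)*(1471/21) = 7355/42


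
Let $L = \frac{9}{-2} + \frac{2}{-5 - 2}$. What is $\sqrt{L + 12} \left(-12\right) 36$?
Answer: $- \frac{216 \sqrt{1414}}{7} \approx -1160.3$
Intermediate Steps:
$L = - \frac{67}{14}$ ($L = 9 \left(- \frac{1}{2}\right) + \frac{2}{-5 - 2} = - \frac{9}{2} + \frac{2}{-7} = - \frac{9}{2} + 2 \left(- \frac{1}{7}\right) = - \frac{9}{2} - \frac{2}{7} = - \frac{67}{14} \approx -4.7857$)
$\sqrt{L + 12} \left(-12\right) 36 = \sqrt{- \frac{67}{14} + 12} \left(-12\right) 36 = \sqrt{\frac{101}{14}} \left(-12\right) 36 = \frac{\sqrt{1414}}{14} \left(-12\right) 36 = - \frac{6 \sqrt{1414}}{7} \cdot 36 = - \frac{216 \sqrt{1414}}{7}$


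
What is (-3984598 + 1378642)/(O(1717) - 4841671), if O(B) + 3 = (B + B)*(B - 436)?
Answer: 651489/110680 ≈ 5.8862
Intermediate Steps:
O(B) = -3 + 2*B*(-436 + B) (O(B) = -3 + (B + B)*(B - 436) = -3 + (2*B)*(-436 + B) = -3 + 2*B*(-436 + B))
(-3984598 + 1378642)/(O(1717) - 4841671) = (-3984598 + 1378642)/((-3 - 872*1717 + 2*1717²) - 4841671) = -2605956/((-3 - 1497224 + 2*2948089) - 4841671) = -2605956/((-3 - 1497224 + 5896178) - 4841671) = -2605956/(4398951 - 4841671) = -2605956/(-442720) = -2605956*(-1/442720) = 651489/110680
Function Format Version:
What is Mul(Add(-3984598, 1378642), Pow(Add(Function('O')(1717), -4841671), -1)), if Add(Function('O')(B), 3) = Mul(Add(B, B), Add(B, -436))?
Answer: Rational(651489, 110680) ≈ 5.8862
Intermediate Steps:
Function('O')(B) = Add(-3, Mul(2, B, Add(-436, B))) (Function('O')(B) = Add(-3, Mul(Add(B, B), Add(B, -436))) = Add(-3, Mul(Mul(2, B), Add(-436, B))) = Add(-3, Mul(2, B, Add(-436, B))))
Mul(Add(-3984598, 1378642), Pow(Add(Function('O')(1717), -4841671), -1)) = Mul(Add(-3984598, 1378642), Pow(Add(Add(-3, Mul(-872, 1717), Mul(2, Pow(1717, 2))), -4841671), -1)) = Mul(-2605956, Pow(Add(Add(-3, -1497224, Mul(2, 2948089)), -4841671), -1)) = Mul(-2605956, Pow(Add(Add(-3, -1497224, 5896178), -4841671), -1)) = Mul(-2605956, Pow(Add(4398951, -4841671), -1)) = Mul(-2605956, Pow(-442720, -1)) = Mul(-2605956, Rational(-1, 442720)) = Rational(651489, 110680)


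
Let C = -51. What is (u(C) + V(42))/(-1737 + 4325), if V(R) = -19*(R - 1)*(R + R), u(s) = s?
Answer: -65487/2588 ≈ -25.304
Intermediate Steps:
V(R) = -38*R*(-1 + R) (V(R) = -19*(-1 + R)*2*R = -38*R*(-1 + R))
(u(C) + V(42))/(-1737 + 4325) = (-51 + 38*42*(1 - 1*42))/(-1737 + 4325) = (-51 + 38*42*(1 - 42))/2588 = (-51 + 38*42*(-41))*(1/2588) = (-51 - 65436)*(1/2588) = -65487*1/2588 = -65487/2588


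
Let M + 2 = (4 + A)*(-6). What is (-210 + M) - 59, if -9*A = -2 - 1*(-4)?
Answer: -881/3 ≈ -293.67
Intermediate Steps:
A = -2/9 (A = -(-2 - 1*(-4))/9 = -(-2 + 4)/9 = -⅑*2 = -2/9 ≈ -0.22222)
M = -74/3 (M = -2 + (4 - 2/9)*(-6) = -2 + (34/9)*(-6) = -2 - 68/3 = -74/3 ≈ -24.667)
(-210 + M) - 59 = (-210 - 74/3) - 59 = -704/3 - 59 = -881/3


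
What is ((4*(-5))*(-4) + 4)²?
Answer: 7056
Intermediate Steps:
((4*(-5))*(-4) + 4)² = (-20*(-4) + 4)² = (80 + 4)² = 84² = 7056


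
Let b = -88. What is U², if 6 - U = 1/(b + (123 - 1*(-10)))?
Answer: 72361/2025 ≈ 35.734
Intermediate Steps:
U = 269/45 (U = 6 - 1/(-88 + (123 - 1*(-10))) = 6 - 1/(-88 + (123 + 10)) = 6 - 1/(-88 + 133) = 6 - 1/45 = 269/45 ≈ 5.9778)
U² = (269/45)² = 72361/2025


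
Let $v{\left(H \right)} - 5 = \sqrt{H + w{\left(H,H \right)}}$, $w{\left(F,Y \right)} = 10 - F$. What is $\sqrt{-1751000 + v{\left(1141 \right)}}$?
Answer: $\sqrt{-1750995 + \sqrt{10}} \approx 1323.3 i$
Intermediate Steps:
$v{\left(H \right)} = 5 + \sqrt{10}$ ($v{\left(H \right)} = 5 + \sqrt{H - \left(-10 + H\right)} = 5 + \sqrt{10}$)
$\sqrt{-1751000 + v{\left(1141 \right)}} = \sqrt{-1751000 + \left(5 + \sqrt{10}\right)} = \sqrt{-1750995 + \sqrt{10}}$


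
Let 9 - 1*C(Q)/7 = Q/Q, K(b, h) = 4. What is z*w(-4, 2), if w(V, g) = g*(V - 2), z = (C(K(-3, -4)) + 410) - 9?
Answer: -5484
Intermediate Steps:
C(Q) = 56 (C(Q) = 63 - 7*Q/Q = 63 - 7*1 = 63 - 7 = 56)
z = 457 (z = (56 + 410) - 9 = 466 - 9 = 457)
w(V, g) = g*(-2 + V)
z*w(-4, 2) = 457*(2*(-2 - 4)) = 457*(2*(-6)) = 457*(-12) = -5484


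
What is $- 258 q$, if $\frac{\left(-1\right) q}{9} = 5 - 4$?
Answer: $2322$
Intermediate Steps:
$q = -9$ ($q = - 9 \left(5 - 4\right) = \left(-9\right) 1 = -9$)
$- 258 q = \left(-258\right) \left(-9\right) = 2322$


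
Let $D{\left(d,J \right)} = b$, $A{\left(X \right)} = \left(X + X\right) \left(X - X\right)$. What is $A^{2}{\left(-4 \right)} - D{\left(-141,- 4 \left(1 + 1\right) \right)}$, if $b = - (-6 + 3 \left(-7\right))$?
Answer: $-27$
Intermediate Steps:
$A{\left(X \right)} = 0$ ($A{\left(X \right)} = 2 X 0 = 0$)
$b = 27$ ($b = - (-6 - 21) = \left(-1\right) \left(-27\right) = 27$)
$D{\left(d,J \right)} = 27$
$A^{2}{\left(-4 \right)} - D{\left(-141,- 4 \left(1 + 1\right) \right)} = 0^{2} - 27 = 0 - 27 = -27$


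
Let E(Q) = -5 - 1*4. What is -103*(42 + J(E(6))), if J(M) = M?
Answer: -3399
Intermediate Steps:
E(Q) = -9 (E(Q) = -5 - 4 = -9)
-103*(42 + J(E(6))) = -103*(42 - 9) = -103*33 = -3399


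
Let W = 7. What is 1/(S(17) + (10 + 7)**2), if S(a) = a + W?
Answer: 1/313 ≈ 0.0031949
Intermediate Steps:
S(a) = 7 + a (S(a) = a + 7 = 7 + a)
1/(S(17) + (10 + 7)**2) = 1/((7 + 17) + (10 + 7)**2) = 1/(24 + 17**2) = 1/(24 + 289) = 1/313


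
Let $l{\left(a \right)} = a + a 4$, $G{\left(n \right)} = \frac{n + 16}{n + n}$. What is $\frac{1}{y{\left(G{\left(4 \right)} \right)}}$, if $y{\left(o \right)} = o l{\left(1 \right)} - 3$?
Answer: $\frac{2}{19} \approx 0.10526$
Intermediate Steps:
$G{\left(n \right)} = \frac{16 + n}{2 n}$
$l{\left(a \right)} = 5 a$ ($l{\left(a \right)} = a + 4 a = 5 a$)
$y{\left(o \right)} = -3 + 5 o$ ($y{\left(o \right)} = o 5 \cdot 1 - 3 = o 5 - 3 = 5 o - 3 = -3 + 5 o$)
$\frac{1}{y{\left(G{\left(4 \right)} \right)}} = \frac{1}{-3 + 5 \frac{16 + 4}{2 \cdot 4}} = \frac{1}{-3 + 5 \cdot \frac{1}{2} \cdot \frac{1}{4} \cdot 20} = \frac{1}{-3 + 5 \cdot \frac{5}{2}} = \frac{1}{-3 + \frac{25}{2}} = \frac{1}{\frac{19}{2}} = \frac{2}{19}$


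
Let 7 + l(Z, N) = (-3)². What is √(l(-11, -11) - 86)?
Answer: 2*I*√21 ≈ 9.1651*I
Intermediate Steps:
l(Z, N) = 2 (l(Z, N) = -7 + (-3)² = -7 + 9 = 2)
√(l(-11, -11) - 86) = √(2 - 86) = √(-84) = 2*I*√21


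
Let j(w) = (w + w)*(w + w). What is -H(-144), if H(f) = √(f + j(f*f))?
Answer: -12*√11943935 ≈ -41472.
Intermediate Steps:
j(w) = 4*w² (j(w) = (2*w)*(2*w) = 4*w²)
H(f) = √(f + 4*f⁴) (H(f) = √(f + 4*(f*f)²) = √(f + 4*(f²)²) = √(f + 4*f⁴))
-H(-144) = -√(-144 + 4*(-144)⁴) = -√(-144 + 4*429981696) = -√(-144 + 1719926784) = -√1719926640 = -12*√11943935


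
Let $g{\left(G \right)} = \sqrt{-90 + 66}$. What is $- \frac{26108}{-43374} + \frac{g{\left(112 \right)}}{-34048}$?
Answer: $\frac{13054}{21687} - \frac{i \sqrt{6}}{17024} \approx 0.60193 - 0.00014388 i$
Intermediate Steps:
$g{\left(G \right)} = 2 i \sqrt{6}$ ($g{\left(G \right)} = \sqrt{-24} = 2 i \sqrt{6}$)
$- \frac{26108}{-43374} + \frac{g{\left(112 \right)}}{-34048} = - \frac{26108}{-43374} + \frac{2 i \sqrt{6}}{-34048} = \left(-26108\right) \left(- \frac{1}{43374}\right) + 2 i \sqrt{6} \left(- \frac{1}{34048}\right) = \frac{13054}{21687} - \frac{i \sqrt{6}}{17024}$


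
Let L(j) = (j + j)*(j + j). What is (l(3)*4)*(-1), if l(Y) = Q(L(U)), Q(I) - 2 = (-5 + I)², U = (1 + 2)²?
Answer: -407052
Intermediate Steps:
U = 9 (U = 3² = 9)
L(j) = 4*j² (L(j) = (2*j)*(2*j) = 4*j²)
Q(I) = 2 + (-5 + I)²
l(Y) = 101763 (l(Y) = 2 + (-5 + 4*9²)² = 2 + (-5 + 4*81)² = 2 + (-5 + 324)² = 2 + 319² = 2 + 101761 = 101763)
(l(3)*4)*(-1) = (101763*4)*(-1) = 407052*(-1) = -407052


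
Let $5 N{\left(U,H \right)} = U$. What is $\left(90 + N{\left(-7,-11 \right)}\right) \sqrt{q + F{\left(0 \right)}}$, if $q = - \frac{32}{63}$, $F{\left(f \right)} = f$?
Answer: $\frac{1772 i \sqrt{14}}{105} \approx 63.145 i$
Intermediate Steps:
$N{\left(U,H \right)} = \frac{U}{5}$
$q = - \frac{32}{63}$ ($q = \left(-32\right) \frac{1}{63} = - \frac{32}{63} \approx -0.50794$)
$\left(90 + N{\left(-7,-11 \right)}\right) \sqrt{q + F{\left(0 \right)}} = \left(90 + \frac{1}{5} \left(-7\right)\right) \sqrt{- \frac{32}{63} + 0} = \left(90 - \frac{7}{5}\right) \sqrt{- \frac{32}{63}} = \frac{443 \frac{4 i \sqrt{14}}{21}}{5} = \frac{1772 i \sqrt{14}}{105}$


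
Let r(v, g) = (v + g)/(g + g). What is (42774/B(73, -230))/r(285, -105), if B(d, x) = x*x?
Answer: -49903/52900 ≈ -0.94335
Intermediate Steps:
B(d, x) = x**2
r(v, g) = (g + v)/(2*g) (r(v, g) = (g + v)/((2*g)) = (g + v)*(1/(2*g)) = (g + v)/(2*g))
(42774/B(73, -230))/r(285, -105) = (42774/((-230)**2))/(((1/2)*(-105 + 285)/(-105))) = (42774/52900)/(((1/2)*(-1/105)*180)) = (42774*(1/52900))/(-6/7) = (21387/26450)*(-7/6) = -49903/52900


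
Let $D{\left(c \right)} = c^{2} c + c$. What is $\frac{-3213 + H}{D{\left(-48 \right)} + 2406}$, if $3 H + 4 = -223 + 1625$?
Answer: $\frac{2747}{108234} \approx 0.02538$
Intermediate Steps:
$D{\left(c \right)} = c + c^{3}$ ($D{\left(c \right)} = c^{3} + c = c + c^{3}$)
$H = 466$ ($H = - \frac{4}{3} + \frac{-223 + 1625}{3} = - \frac{4}{3} + \frac{1}{3} \cdot 1402 = - \frac{4}{3} + \frac{1402}{3} = 466$)
$\frac{-3213 + H}{D{\left(-48 \right)} + 2406} = \frac{-3213 + 466}{\left(-48 + \left(-48\right)^{3}\right) + 2406} = - \frac{2747}{\left(-48 - 110592\right) + 2406} = - \frac{2747}{-110640 + 2406} = - \frac{2747}{-108234} = \left(-2747\right) \left(- \frac{1}{108234}\right) = \frac{2747}{108234}$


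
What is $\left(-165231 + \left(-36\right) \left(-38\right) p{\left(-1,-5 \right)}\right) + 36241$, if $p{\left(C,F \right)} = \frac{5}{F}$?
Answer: $-130358$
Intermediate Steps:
$\left(-165231 + \left(-36\right) \left(-38\right) p{\left(-1,-5 \right)}\right) + 36241 = \left(-165231 + \left(-36\right) \left(-38\right) \frac{5}{-5}\right) + 36241 = \left(-165231 + 1368 \cdot 5 \left(- \frac{1}{5}\right)\right) + 36241 = \left(-165231 + 1368 \left(-1\right)\right) + 36241 = \left(-165231 - 1368\right) + 36241 = -166599 + 36241 = -130358$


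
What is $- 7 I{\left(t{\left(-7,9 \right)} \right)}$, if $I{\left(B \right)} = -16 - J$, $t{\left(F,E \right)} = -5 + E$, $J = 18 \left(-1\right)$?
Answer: $-14$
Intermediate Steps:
$J = -18$
$I{\left(B \right)} = 2$ ($I{\left(B \right)} = -16 - -18 = -16 + 18 = 2$)
$- 7 I{\left(t{\left(-7,9 \right)} \right)} = \left(-7\right) 2 = -14$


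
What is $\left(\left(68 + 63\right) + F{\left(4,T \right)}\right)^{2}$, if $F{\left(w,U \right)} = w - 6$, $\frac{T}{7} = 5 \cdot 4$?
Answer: $16641$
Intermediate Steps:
$T = 140$ ($T = 7 \cdot 5 \cdot 4 = 7 \cdot 20 = 140$)
$F{\left(w,U \right)} = -6 + w$ ($F{\left(w,U \right)} = w - 6 = -6 + w$)
$\left(\left(68 + 63\right) + F{\left(4,T \right)}\right)^{2} = \left(\left(68 + 63\right) + \left(-6 + 4\right)\right)^{2} = \left(131 - 2\right)^{2} = 129^{2} = 16641$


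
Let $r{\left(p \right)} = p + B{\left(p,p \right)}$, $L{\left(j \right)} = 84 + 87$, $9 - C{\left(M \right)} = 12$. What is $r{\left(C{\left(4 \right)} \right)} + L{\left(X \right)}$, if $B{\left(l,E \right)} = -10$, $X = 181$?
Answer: $158$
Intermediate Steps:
$C{\left(M \right)} = -3$ ($C{\left(M \right)} = 9 - 12 = -3$)
$L{\left(j \right)} = 171$
$r{\left(p \right)} = -10 + p$ ($r{\left(p \right)} = p - 10 = -10 + p$)
$r{\left(C{\left(4 \right)} \right)} + L{\left(X \right)} = \left(-10 - 3\right) + 171 = -13 + 171 = 158$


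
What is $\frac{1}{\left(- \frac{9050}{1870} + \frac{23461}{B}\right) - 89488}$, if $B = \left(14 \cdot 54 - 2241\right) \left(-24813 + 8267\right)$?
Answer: $- \frac{417703770}{37381496078473} \approx -1.1174 \cdot 10^{-5}$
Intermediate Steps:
$B = 24570810$ ($B = \left(756 - 2241\right) \left(-16546\right) = \left(-1485\right) \left(-16546\right) = 24570810$)
$\frac{1}{\left(- \frac{9050}{1870} + \frac{23461}{B}\right) - 89488} = \frac{1}{\left(- \frac{9050}{1870} + \frac{23461}{24570810}\right) - 89488} = \frac{1}{\left(\left(-9050\right) \frac{1}{1870} + 23461 \cdot \frac{1}{24570810}\right) - 89488} = \frac{1}{\left(- \frac{905}{187} + \frac{23461}{24570810}\right) - 89488} = \frac{1}{- \frac{2021108713}{417703770} - 89488} = \frac{1}{- \frac{37381496078473}{417703770}} = - \frac{417703770}{37381496078473}$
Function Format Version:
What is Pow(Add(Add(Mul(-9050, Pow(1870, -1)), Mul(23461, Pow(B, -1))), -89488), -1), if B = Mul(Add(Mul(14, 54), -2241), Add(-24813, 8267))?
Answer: Rational(-417703770, 37381496078473) ≈ -1.1174e-5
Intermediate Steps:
B = 24570810 (B = Mul(Add(756, -2241), -16546) = Mul(-1485, -16546) = 24570810)
Pow(Add(Add(Mul(-9050, Pow(1870, -1)), Mul(23461, Pow(B, -1))), -89488), -1) = Pow(Add(Add(Mul(-9050, Pow(1870, -1)), Mul(23461, Pow(24570810, -1))), -89488), -1) = Pow(Add(Add(Mul(-9050, Rational(1, 1870)), Mul(23461, Rational(1, 24570810))), -89488), -1) = Pow(Add(Add(Rational(-905, 187), Rational(23461, 24570810)), -89488), -1) = Pow(Add(Rational(-2021108713, 417703770), -89488), -1) = Pow(Rational(-37381496078473, 417703770), -1) = Rational(-417703770, 37381496078473)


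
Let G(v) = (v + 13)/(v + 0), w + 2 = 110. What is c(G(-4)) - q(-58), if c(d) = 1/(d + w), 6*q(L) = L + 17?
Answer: 5789/846 ≈ 6.8428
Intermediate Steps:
w = 108 (w = -2 + 110 = 108)
q(L) = 17/6 + L/6 (q(L) = (L + 17)/6 = (17 + L)/6 = 17/6 + L/6)
G(v) = (13 + v)/v
c(d) = 1/(108 + d) (c(d) = 1/(d + 108) = 1/(108 + d))
c(G(-4)) - q(-58) = 1/(108 + (13 - 4)/(-4)) - (17/6 + (1/6)*(-58)) = 1/(108 - 1/4*9) - (17/6 - 29/3) = 1/(108 - 9/4) - 1*(-41/6) = 1/(423/4) + 41/6 = 4/423 + 41/6 = 5789/846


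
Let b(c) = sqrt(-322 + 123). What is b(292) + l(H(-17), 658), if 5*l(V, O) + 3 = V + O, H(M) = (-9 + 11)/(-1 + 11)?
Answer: 3276/25 + I*sqrt(199) ≈ 131.04 + 14.107*I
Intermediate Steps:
b(c) = I*sqrt(199) (b(c) = sqrt(-199) = I*sqrt(199))
H(M) = 1/5 (H(M) = 2/10 = 2*(1/10) = 1/5)
l(V, O) = -3/5 + O/5 + V/5 (l(V, O) = -3/5 + (V + O)/5 = -3/5 + (O + V)/5 = -3/5 + (O/5 + V/5) = -3/5 + O/5 + V/5)
b(292) + l(H(-17), 658) = I*sqrt(199) + (-3/5 + (1/5)*658 + (1/5)*(1/5)) = I*sqrt(199) + (-3/5 + 658/5 + 1/25) = I*sqrt(199) + 3276/25 = 3276/25 + I*sqrt(199)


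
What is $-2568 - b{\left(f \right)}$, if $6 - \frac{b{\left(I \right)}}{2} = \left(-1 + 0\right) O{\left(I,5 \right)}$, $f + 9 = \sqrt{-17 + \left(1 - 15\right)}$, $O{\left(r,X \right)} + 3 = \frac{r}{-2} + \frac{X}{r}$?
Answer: $\frac{2 \left(- 11603 i - 1296 \sqrt{31}\right)}{\sqrt{31} + 9 i} \approx -2582.2 + 6.0649 i$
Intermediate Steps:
$O{\left(r,X \right)} = -3 - \frac{r}{2} + \frac{X}{r}$ ($O{\left(r,X \right)} = -3 + \left(\frac{r}{-2} + \frac{X}{r}\right) = -3 + \left(r \left(- \frac{1}{2}\right) + \frac{X}{r}\right) = -3 + \left(- \frac{r}{2} + \frac{X}{r}\right) = -3 - \frac{r}{2} + \frac{X}{r}$)
$f = -9 + i \sqrt{31}$ ($f = -9 + \sqrt{-17 + \left(1 - 15\right)} = -9 + \sqrt{-17 - 14} = -9 + \sqrt{-31} = -9 + i \sqrt{31} \approx -9.0 + 5.5678 i$)
$b{\left(I \right)} = 6 - I + \frac{10}{I}$ ($b{\left(I \right)} = 12 - 2 \left(-1 + 0\right) \left(-3 - \frac{I}{2} + \frac{5}{I}\right) = 12 - 2 \left(- (-3 + \frac{5}{I} - \frac{I}{2})\right) = 12 - 2 \left(3 + \frac{I}{2} - \frac{5}{I}\right) = 12 - \left(6 + I - \frac{10}{I}\right) = 6 - I + \frac{10}{I}$)
$-2568 - b{\left(f \right)} = -2568 - \left(6 - \left(-9 + i \sqrt{31}\right) + \frac{10}{-9 + i \sqrt{31}}\right) = -2568 - \left(6 + \left(9 - i \sqrt{31}\right) + \frac{10}{-9 + i \sqrt{31}}\right) = -2568 - \left(15 + \frac{10}{-9 + i \sqrt{31}} - i \sqrt{31}\right) = -2583 - \frac{10}{-9 + i \sqrt{31}} + i \sqrt{31}$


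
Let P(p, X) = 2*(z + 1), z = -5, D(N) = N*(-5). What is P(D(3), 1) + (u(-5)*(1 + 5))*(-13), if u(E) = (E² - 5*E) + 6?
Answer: -4376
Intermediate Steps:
D(N) = -5*N
u(E) = 6 + E² - 5*E
P(p, X) = -8 (P(p, X) = 2*(-5 + 1) = 2*(-4) = -8)
P(D(3), 1) + (u(-5)*(1 + 5))*(-13) = -8 + ((6 + (-5)² - 5*(-5))*(1 + 5))*(-13) = -8 + ((6 + 25 + 25)*6)*(-13) = -8 + (56*6)*(-13) = -8 + 336*(-13) = -8 - 4368 = -4376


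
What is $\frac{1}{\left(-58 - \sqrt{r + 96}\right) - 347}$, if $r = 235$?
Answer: $- \frac{405}{163694} + \frac{\sqrt{331}}{163694} \approx -0.002363$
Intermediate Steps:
$\frac{1}{\left(-58 - \sqrt{r + 96}\right) - 347} = \frac{1}{\left(-58 - \sqrt{235 + 96}\right) - 347} = \frac{1}{\left(-58 - \sqrt{331}\right) + \left(-468 + 121\right)} = \frac{1}{\left(-58 - \sqrt{331}\right) - 347} = \frac{1}{-405 - \sqrt{331}}$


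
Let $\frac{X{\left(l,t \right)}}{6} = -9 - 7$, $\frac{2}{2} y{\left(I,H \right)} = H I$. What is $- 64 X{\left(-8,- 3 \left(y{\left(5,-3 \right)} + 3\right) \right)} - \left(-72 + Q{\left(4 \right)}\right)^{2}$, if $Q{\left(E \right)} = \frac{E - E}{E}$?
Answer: $960$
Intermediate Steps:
$y{\left(I,H \right)} = H I$
$X{\left(l,t \right)} = -96$ ($X{\left(l,t \right)} = 6 \left(-9 - 7\right) = 6 \left(-16\right) = -96$)
$Q{\left(E \right)} = 0$ ($Q{\left(E \right)} = \frac{0}{E} = 0$)
$- 64 X{\left(-8,- 3 \left(y{\left(5,-3 \right)} + 3\right) \right)} - \left(-72 + Q{\left(4 \right)}\right)^{2} = \left(-64\right) \left(-96\right) - \left(-72 + 0\right)^{2} = 6144 - \left(-72\right)^{2} = 6144 - 5184 = 960$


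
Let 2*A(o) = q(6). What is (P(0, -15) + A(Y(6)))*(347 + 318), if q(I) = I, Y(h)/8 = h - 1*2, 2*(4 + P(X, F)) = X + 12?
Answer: 3325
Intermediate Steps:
P(X, F) = 2 + X/2 (P(X, F) = -4 + (X + 12)/2 = -4 + (12 + X)/2 = -4 + (6 + X/2) = 2 + X/2)
Y(h) = -16 + 8*h (Y(h) = 8*(h - 1*2) = 8*(h - 2) = 8*(-2 + h) = -16 + 8*h)
A(o) = 3 (A(o) = (½)*6 = 3)
(P(0, -15) + A(Y(6)))*(347 + 318) = ((2 + (½)*0) + 3)*(347 + 318) = ((2 + 0) + 3)*665 = (2 + 3)*665 = 5*665 = 3325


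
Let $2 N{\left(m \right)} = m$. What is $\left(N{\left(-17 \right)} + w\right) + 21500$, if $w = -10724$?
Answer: $\frac{21535}{2} \approx 10768.0$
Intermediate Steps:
$N{\left(m \right)} = \frac{m}{2}$
$\left(N{\left(-17 \right)} + w\right) + 21500 = \left(\frac{1}{2} \left(-17\right) - 10724\right) + 21500 = \left(- \frac{17}{2} - 10724\right) + 21500 = - \frac{21465}{2} + 21500 = \frac{21535}{2}$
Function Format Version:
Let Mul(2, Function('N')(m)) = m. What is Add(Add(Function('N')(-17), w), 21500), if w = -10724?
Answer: Rational(21535, 2) ≈ 10768.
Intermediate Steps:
Function('N')(m) = Mul(Rational(1, 2), m)
Add(Add(Function('N')(-17), w), 21500) = Add(Add(Mul(Rational(1, 2), -17), -10724), 21500) = Add(Add(Rational(-17, 2), -10724), 21500) = Add(Rational(-21465, 2), 21500) = Rational(21535, 2)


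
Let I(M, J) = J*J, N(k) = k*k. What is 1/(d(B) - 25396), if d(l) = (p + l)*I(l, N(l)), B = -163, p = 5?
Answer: -1/111534083634 ≈ -8.9659e-12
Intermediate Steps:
N(k) = k**2
I(M, J) = J**2
d(l) = l**4*(5 + l) (d(l) = (5 + l)*(l**2)**2 = (5 + l)*l**4 = l**4*(5 + l))
1/(d(B) - 25396) = 1/((-163)**4*(5 - 163) - 25396) = 1/(705911761*(-158) - 25396) = 1/(-111534058238 - 25396) = 1/(-111534083634) = -1/111534083634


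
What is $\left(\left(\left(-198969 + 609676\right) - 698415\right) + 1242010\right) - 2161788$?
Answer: $-1207486$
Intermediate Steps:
$\left(\left(\left(-198969 + 609676\right) - 698415\right) + 1242010\right) - 2161788 = \left(\left(410707 - 698415\right) + 1242010\right) - 2161788 = \left(-287708 + 1242010\right) - 2161788 = 954302 - 2161788 = -1207486$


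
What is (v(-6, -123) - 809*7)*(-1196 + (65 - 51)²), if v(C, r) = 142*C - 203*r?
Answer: -18454000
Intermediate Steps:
v(C, r) = -203*r + 142*C
(v(-6, -123) - 809*7)*(-1196 + (65 - 51)²) = ((-203*(-123) + 142*(-6)) - 809*7)*(-1196 + (65 - 51)²) = ((24969 - 852) - 5663)*(-1196 + 14²) = (24117 - 5663)*(-1196 + 196) = 18454*(-1000) = -18454000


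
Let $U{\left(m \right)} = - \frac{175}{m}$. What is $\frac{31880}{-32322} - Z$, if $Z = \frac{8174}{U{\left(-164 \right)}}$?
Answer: $- \frac{21667191796}{2828175} \approx -7661.2$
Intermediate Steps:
$Z = \frac{1340536}{175}$ ($Z = \frac{8174}{\left(-175\right) \frac{1}{-164}} = \frac{8174}{\left(-175\right) \left(- \frac{1}{164}\right)} = \frac{8174}{\frac{175}{164}} = 8174 \cdot \frac{164}{175} = \frac{1340536}{175} \approx 7660.2$)
$\frac{31880}{-32322} - Z = \frac{31880}{-32322} - \frac{1340536}{175} = 31880 \left(- \frac{1}{32322}\right) - \frac{1340536}{175} = - \frac{15940}{16161} - \frac{1340536}{175} = - \frac{21667191796}{2828175}$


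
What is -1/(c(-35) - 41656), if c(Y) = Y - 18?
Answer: 1/41709 ≈ 2.3976e-5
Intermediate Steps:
c(Y) = -18 + Y
-1/(c(-35) - 41656) = -1/((-18 - 35) - 41656) = -1/(-53 - 41656) = -1/(-41709) = -1*(-1/41709) = 1/41709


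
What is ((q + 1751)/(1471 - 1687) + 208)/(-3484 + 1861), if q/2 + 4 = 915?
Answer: -4595/38952 ≈ -0.11797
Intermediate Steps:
q = 1822 (q = -8 + 2*915 = -8 + 1830 = 1822)
((q + 1751)/(1471 - 1687) + 208)/(-3484 + 1861) = ((1822 + 1751)/(1471 - 1687) + 208)/(-3484 + 1861) = (3573/(-216) + 208)/(-1623) = (3573*(-1/216) + 208)*(-1/1623) = (-397/24 + 208)*(-1/1623) = (4595/24)*(-1/1623) = -4595/38952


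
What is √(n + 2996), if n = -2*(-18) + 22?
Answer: √3054 ≈ 55.263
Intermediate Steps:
n = 58 (n = 36 + 22 = 58)
√(n + 2996) = √(58 + 2996) = √3054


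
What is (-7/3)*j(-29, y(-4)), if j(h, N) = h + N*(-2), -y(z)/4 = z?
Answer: 427/3 ≈ 142.33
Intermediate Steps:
y(z) = -4*z
j(h, N) = h - 2*N
(-7/3)*j(-29, y(-4)) = (-7/3)*(-29 - (-8)*(-4)) = (-7*⅓)*(-29 - 2*16) = -7*(-29 - 32)/3 = -7/3*(-61) = 427/3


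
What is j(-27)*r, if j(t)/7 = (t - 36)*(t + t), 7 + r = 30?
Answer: 547722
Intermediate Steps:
r = 23 (r = -7 + 30 = 23)
j(t) = 14*t*(-36 + t) (j(t) = 7*((t - 36)*(t + t)) = 7*((-36 + t)*(2*t)) = 7*(2*t*(-36 + t)) = 14*t*(-36 + t))
j(-27)*r = (14*(-27)*(-36 - 27))*23 = (14*(-27)*(-63))*23 = 23814*23 = 547722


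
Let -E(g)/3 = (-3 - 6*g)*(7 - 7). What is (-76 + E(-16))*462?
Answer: -35112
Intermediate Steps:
E(g) = 0 (E(g) = -3*(-3 - 6*g)*(7 - 7) = -3*(-3 - 6*g)*0 = -3*0 = 0)
(-76 + E(-16))*462 = (-76 + 0)*462 = -76*462 = -35112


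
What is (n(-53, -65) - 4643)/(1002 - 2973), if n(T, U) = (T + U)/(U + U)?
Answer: 301736/128115 ≈ 2.3552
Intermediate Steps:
n(T, U) = (T + U)/(2*U) (n(T, U) = (T + U)/((2*U)) = (T + U)*(1/(2*U)) = (T + U)/(2*U))
(n(-53, -65) - 4643)/(1002 - 2973) = ((½)*(-53 - 65)/(-65) - 4643)/(1002 - 2973) = ((½)*(-1/65)*(-118) - 4643)/(-1971) = (59/65 - 4643)*(-1/1971) = -301736/65*(-1/1971) = 301736/128115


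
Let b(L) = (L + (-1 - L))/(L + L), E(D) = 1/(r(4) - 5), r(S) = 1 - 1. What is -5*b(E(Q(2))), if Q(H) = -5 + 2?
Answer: -25/2 ≈ -12.500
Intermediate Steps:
r(S) = 0
Q(H) = -3
E(D) = -⅕ (E(D) = 1/(0 - 5) = 1/(-5) = -⅕)
b(L) = -1/(2*L)
-5*b(E(Q(2))) = -(-5)/(2*(-⅕)) = -(-5)*(-5)/2 = -5*5/2 = -25/2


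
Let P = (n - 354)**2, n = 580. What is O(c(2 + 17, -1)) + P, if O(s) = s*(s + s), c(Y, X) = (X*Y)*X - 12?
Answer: 51174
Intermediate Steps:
c(Y, X) = -12 + Y*X**2 (c(Y, X) = Y*X**2 - 12 = -12 + Y*X**2)
O(s) = 2*s**2 (O(s) = s*(2*s) = 2*s**2)
P = 51076 (P = (580 - 354)**2 = 226**2 = 51076)
O(c(2 + 17, -1)) + P = 2*(-12 + (2 + 17)*(-1)**2)**2 + 51076 = 2*(-12 + 19*1)**2 + 51076 = 2*(-12 + 19)**2 + 51076 = 2*7**2 + 51076 = 2*49 + 51076 = 98 + 51076 = 51174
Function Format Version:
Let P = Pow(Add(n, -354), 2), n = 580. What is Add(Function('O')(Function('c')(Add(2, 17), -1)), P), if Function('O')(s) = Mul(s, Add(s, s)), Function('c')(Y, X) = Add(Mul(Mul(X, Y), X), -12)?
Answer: 51174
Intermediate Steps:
Function('c')(Y, X) = Add(-12, Mul(Y, Pow(X, 2))) (Function('c')(Y, X) = Add(Mul(Y, Pow(X, 2)), -12) = Add(-12, Mul(Y, Pow(X, 2))))
Function('O')(s) = Mul(2, Pow(s, 2)) (Function('O')(s) = Mul(s, Mul(2, s)) = Mul(2, Pow(s, 2)))
P = 51076 (P = Pow(Add(580, -354), 2) = Pow(226, 2) = 51076)
Add(Function('O')(Function('c')(Add(2, 17), -1)), P) = Add(Mul(2, Pow(Add(-12, Mul(Add(2, 17), Pow(-1, 2))), 2)), 51076) = Add(Mul(2, Pow(Add(-12, Mul(19, 1)), 2)), 51076) = Add(Mul(2, Pow(Add(-12, 19), 2)), 51076) = Add(Mul(2, Pow(7, 2)), 51076) = Add(Mul(2, 49), 51076) = Add(98, 51076) = 51174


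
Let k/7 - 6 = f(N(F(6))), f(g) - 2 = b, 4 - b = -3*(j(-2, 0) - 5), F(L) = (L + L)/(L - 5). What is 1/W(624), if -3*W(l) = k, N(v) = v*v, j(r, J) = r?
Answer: 1/21 ≈ 0.047619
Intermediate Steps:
F(L) = 2*L/(-5 + L) (F(L) = (2*L)/(-5 + L) = 2*L/(-5 + L))
b = -17 (b = 4 - (-3)*(-2 - 5) = 4 - (-3)*(-7) = 4 - 1*21 = 4 - 21 = -17)
N(v) = v²
f(g) = -15 (f(g) = 2 - 17 = -15)
k = -63 (k = 42 + 7*(-15) = 42 - 105 = -63)
W(l) = 21 (W(l) = -⅓*(-63) = 21)
1/W(624) = 1/21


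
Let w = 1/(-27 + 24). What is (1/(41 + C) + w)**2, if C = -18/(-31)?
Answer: 1430416/14953689 ≈ 0.095656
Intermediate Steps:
w = -1/3 (w = 1/(-3) = -1/3 ≈ -0.33333)
C = 18/31 (C = -18*(-1/31) = 18/31 ≈ 0.58065)
(1/(41 + C) + w)**2 = (1/(41 + 18/31) - 1/3)**2 = (1/(1289/31) - 1/3)**2 = (31/1289 - 1/3)**2 = (-1196/3867)**2 = 1430416/14953689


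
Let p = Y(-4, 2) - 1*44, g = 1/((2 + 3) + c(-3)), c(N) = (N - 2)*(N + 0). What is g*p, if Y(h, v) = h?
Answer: -12/5 ≈ -2.4000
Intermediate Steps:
c(N) = N*(-2 + N) (c(N) = (-2 + N)*N = N*(-2 + N))
g = 1/20 (g = 1/((2 + 3) - 3*(-2 - 3)) = 1/(5 - 3*(-5)) = 1/(5 + 15) = 1/20 ≈ 0.050000)
p = -48 (p = -4 - 1*44 = -4 - 44 = -48)
g*p = (1/20)*(-48) = -12/5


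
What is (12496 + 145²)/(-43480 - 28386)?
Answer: -33521/71866 ≈ -0.46644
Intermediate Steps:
(12496 + 145²)/(-43480 - 28386) = (12496 + 21025)/(-71866) = 33521*(-1/71866) = -33521/71866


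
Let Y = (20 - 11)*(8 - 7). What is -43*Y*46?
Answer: -17802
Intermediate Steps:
Y = 9 (Y = 9*1 = 9)
-43*Y*46 = -43*9*46 = -387*46 = -17802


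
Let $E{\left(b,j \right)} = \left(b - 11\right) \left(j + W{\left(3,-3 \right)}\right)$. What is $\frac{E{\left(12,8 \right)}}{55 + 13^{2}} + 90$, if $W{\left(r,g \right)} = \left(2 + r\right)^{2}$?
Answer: $\frac{20193}{224} \approx 90.147$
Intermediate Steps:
$E{\left(b,j \right)} = \left(-11 + b\right) \left(25 + j\right)$ ($E{\left(b,j \right)} = \left(b - 11\right) \left(j + \left(2 + 3\right)^{2}\right) = \left(-11 + b\right) \left(j + 5^{2}\right) = \left(-11 + b\right) \left(j + 25\right) = \left(-11 + b\right) \left(25 + j\right)$)
$\frac{E{\left(12,8 \right)}}{55 + 13^{2}} + 90 = \frac{-275 - 88 + 25 \cdot 12 + 12 \cdot 8}{55 + 13^{2}} + 90 = \frac{-275 - 88 + 300 + 96}{55 + 169} + 90 = \frac{1}{224} \cdot 33 + 90 = \frac{33}{224} + 90 = \frac{20193}{224}$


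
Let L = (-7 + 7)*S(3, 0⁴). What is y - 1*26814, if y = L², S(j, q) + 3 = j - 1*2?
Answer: -26814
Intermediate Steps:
S(j, q) = -5 + j (S(j, q) = -3 + (j - 1*2) = -3 + (j - 2) = -3 + (-2 + j) = -5 + j)
L = 0 (L = (-7 + 7)*(-5 + 3) = 0*(-2) = 0)
y = 0 (y = 0² = 0)
y - 1*26814 = 0 - 1*26814 = 0 - 26814 = -26814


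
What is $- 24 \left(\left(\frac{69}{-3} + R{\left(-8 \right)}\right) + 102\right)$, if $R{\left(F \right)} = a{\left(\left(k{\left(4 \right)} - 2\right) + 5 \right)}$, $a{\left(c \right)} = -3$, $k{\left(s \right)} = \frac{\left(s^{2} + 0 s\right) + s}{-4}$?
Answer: $-1824$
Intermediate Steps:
$k{\left(s \right)} = - \frac{s}{4} - \frac{s^{2}}{4}$ ($k{\left(s \right)} = \left(\left(s^{2} + 0\right) + s\right) \left(- \frac{1}{4}\right) = \left(s^{2} + s\right) \left(- \frac{1}{4}\right) = \left(s + s^{2}\right) \left(- \frac{1}{4}\right) = - \frac{s}{4} - \frac{s^{2}}{4}$)
$R{\left(F \right)} = -3$
$- 24 \left(\left(\frac{69}{-3} + R{\left(-8 \right)}\right) + 102\right) = - 24 \left(\left(\frac{69}{-3} - 3\right) + 102\right) = - 24 \left(\left(69 \left(- \frac{1}{3}\right) - 3\right) + 102\right) = - 24 \left(\left(-23 - 3\right) + 102\right) = - 24 \left(-26 + 102\right) = \left(-24\right) 76 = -1824$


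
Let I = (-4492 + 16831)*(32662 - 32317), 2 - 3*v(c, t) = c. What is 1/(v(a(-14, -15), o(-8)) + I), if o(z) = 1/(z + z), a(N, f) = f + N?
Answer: 3/12770896 ≈ 2.3491e-7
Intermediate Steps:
a(N, f) = N + f
o(z) = 1/(2*z)
v(c, t) = 2/3 - c/3
I = 4256955 (I = 12339*345 = 4256955)
1/(v(a(-14, -15), o(-8)) + I) = 1/((2/3 - (-14 - 15)/3) + 4256955) = 1/((2/3 - 1/3*(-29)) + 4256955) = 1/((2/3 + 29/3) + 4256955) = 1/(31/3 + 4256955) = 1/(12770896/3) = 3/12770896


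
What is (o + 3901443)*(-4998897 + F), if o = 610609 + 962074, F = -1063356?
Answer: -33185536765878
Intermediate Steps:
o = 1572683
(o + 3901443)*(-4998897 + F) = (1572683 + 3901443)*(-4998897 - 1063356) = 5474126*(-6062253) = -33185536765878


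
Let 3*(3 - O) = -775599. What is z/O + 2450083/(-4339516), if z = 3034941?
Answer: 3134185092517/280480277144 ≈ 11.174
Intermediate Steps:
O = 258536 (O = 3 - 1/3*(-775599) = 3 + 258533 = 258536)
z/O + 2450083/(-4339516) = 3034941/258536 + 2450083/(-4339516) = 3034941*(1/258536) + 2450083*(-1/4339516) = 3034941/258536 - 2450083/4339516 = 3134185092517/280480277144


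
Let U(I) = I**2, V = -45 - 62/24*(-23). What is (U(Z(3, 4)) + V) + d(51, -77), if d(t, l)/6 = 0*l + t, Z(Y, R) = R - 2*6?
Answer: 4613/12 ≈ 384.42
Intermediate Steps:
V = 173/12 (V = -45 - 62*1/24*(-23) = -45 - 31/12*(-23) = -45 + 713/12 = 173/12 ≈ 14.417)
Z(Y, R) = -12 + R (Z(Y, R) = R - 12 = -12 + R)
d(t, l) = 6*t (d(t, l) = 6*(0*l + t) = 6*(0 + t) = 6*t)
(U(Z(3, 4)) + V) + d(51, -77) = ((-12 + 4)**2 + 173/12) + 6*51 = ((-8)**2 + 173/12) + 306 = (64 + 173/12) + 306 = 941/12 + 306 = 4613/12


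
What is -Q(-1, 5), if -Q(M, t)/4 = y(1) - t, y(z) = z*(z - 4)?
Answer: -32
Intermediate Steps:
y(z) = z*(-4 + z)
Q(M, t) = 12 + 4*t (Q(M, t) = -4*(1*(-4 + 1) - t) = -4*(1*(-3) - t) = -4*(-3 - t) = 12 + 4*t)
-Q(-1, 5) = -(12 + 4*5) = -(12 + 20) = -1*32 = -32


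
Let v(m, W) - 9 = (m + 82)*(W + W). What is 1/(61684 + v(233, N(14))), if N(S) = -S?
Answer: 1/52873 ≈ 1.8913e-5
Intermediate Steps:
v(m, W) = 9 + 2*W*(82 + m) (v(m, W) = 9 + (m + 82)*(W + W) = 9 + (82 + m)*(2*W) = 9 + 2*W*(82 + m))
1/(61684 + v(233, N(14))) = 1/(61684 + (9 + 164*(-1*14) + 2*(-1*14)*233)) = 1/(61684 + (9 + 164*(-14) + 2*(-14)*233)) = 1/(61684 + (9 - 2296 - 6524)) = 1/(61684 - 8811) = 1/52873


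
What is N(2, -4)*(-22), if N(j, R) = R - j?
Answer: 132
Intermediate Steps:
N(2, -4)*(-22) = (-4 - 1*2)*(-22) = (-4 - 2)*(-22) = -6*(-22) = 132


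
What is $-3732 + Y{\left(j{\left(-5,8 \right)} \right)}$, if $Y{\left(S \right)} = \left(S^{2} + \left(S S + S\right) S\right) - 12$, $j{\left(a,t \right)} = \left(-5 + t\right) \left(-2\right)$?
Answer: $-3888$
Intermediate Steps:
$j{\left(a,t \right)} = 10 - 2 t$
$Y{\left(S \right)} = -12 + S^{2} + S \left(S + S^{2}\right)$ ($Y{\left(S \right)} = \left(S^{2} + \left(S^{2} + S\right) S\right) - 12 = \left(S^{2} + \left(S + S^{2}\right) S\right) - 12 = \left(S^{2} + S \left(S + S^{2}\right)\right) - 12 = -12 + S^{2} + S \left(S + S^{2}\right)$)
$-3732 + Y{\left(j{\left(-5,8 \right)} \right)} = -3732 + \left(-12 + \left(10 - 16\right)^{3} + 2 \left(10 - 16\right)^{2}\right) = -3732 + \left(-12 + \left(-6\right)^{3} + 2 \left(-6\right)^{2}\right) = -3732 - 156 = -3888$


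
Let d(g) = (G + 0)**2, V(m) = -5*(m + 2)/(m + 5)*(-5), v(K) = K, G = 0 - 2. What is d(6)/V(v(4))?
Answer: 6/25 ≈ 0.24000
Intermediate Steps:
G = -2
V(m) = 25*(2 + m)/(5 + m) (V(m) = -5*(2 + m)/(5 + m)*(-5) = 25*(2 + m)/(5 + m))
d(g) = 4 (d(g) = (-2 + 0)**2 = (-2)**2 = 4)
d(6)/V(v(4)) = 4/(25*(2 + 4)/(5 + 4)) = 4/(25*6/9) = 4/(25*(1/9)*6) = 4/(50/3) = (3/50)*4 = 6/25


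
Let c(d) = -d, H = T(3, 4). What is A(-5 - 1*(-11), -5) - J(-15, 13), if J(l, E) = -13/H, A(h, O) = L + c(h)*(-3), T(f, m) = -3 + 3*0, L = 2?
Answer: 47/3 ≈ 15.667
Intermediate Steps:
T(f, m) = -3 (T(f, m) = -3 + 0 = -3)
H = -3
A(h, O) = 2 + 3*h (A(h, O) = 2 - h*(-3) = 2 + 3*h)
J(l, E) = 13/3 (J(l, E) = -13/(-3) = -13*(-⅓) = 13/3)
A(-5 - 1*(-11), -5) - J(-15, 13) = (2 + 3*(-5 - 1*(-11))) - 1*13/3 = (2 + 3*(-5 + 11)) - 13/3 = (2 + 3*6) - 13/3 = (2 + 18) - 13/3 = 20 - 13/3 = 47/3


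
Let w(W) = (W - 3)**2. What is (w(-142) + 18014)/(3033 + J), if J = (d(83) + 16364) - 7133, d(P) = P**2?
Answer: 39039/19153 ≈ 2.0383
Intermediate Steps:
J = 16120 (J = (83**2 + 16364) - 7133 = (6889 + 16364) - 7133 = 23253 - 7133 = 16120)
w(W) = (-3 + W)**2
(w(-142) + 18014)/(3033 + J) = ((-3 - 142)**2 + 18014)/(3033 + 16120) = ((-145)**2 + 18014)/19153 = (21025 + 18014)*(1/19153) = 39039*(1/19153) = 39039/19153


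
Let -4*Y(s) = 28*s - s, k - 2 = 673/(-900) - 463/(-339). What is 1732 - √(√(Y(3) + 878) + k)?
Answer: 1732 - √(30086363 + 5746050*√3431)/3390 ≈ 1726.4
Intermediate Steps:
k = 266251/101700 (k = 2 + (673/(-900) - 463/(-339)) = 2 + (673*(-1/900) - 463*(-1/339)) = 2 + (-673/900 + 463/339) = 2 + 62851/101700 = 266251/101700 ≈ 2.6180)
Y(s) = -27*s/4 (Y(s) = -(28*s - s)/4 = -27*s/4)
1732 - √(√(Y(3) + 878) + k) = 1732 - √(√(-27/4*3 + 878) + 266251/101700) = 1732 - √(√(-81/4 + 878) + 266251/101700) = 1732 - √(√(3431/4) + 266251/101700) = 1732 - √(√3431/2 + 266251/101700) = 1732 - √(266251/101700 + √3431/2)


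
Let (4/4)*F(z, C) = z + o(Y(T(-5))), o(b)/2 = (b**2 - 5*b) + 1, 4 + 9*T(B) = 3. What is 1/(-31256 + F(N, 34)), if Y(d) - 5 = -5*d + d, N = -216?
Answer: -81/2548678 ≈ -3.1781e-5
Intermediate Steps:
T(B) = -1/9 (T(B) = -4/9 + (1/9)*3 = -4/9 + 1/3 = -1/9)
Y(d) = 5 - 4*d (Y(d) = 5 + (-5*d + d) = 5 - 4*d)
o(b) = 2 - 10*b + 2*b**2 (o(b) = 2*((b**2 - 5*b) + 1) = 2*(1 + b**2 - 5*b) = 2 - 10*b + 2*b**2)
F(z, C) = 554/81 + z (F(z, C) = z + (2 - 10*(5 - 4*(-1/9)) + 2*(5 - 4*(-1/9))**2) = z + (2 - 10*(5 + 4/9) + 2*(5 + 4/9)**2) = z + (2 - 10*49/9 + 2*(49/9)**2) = z + (2 - 490/9 + 2*(2401/81)) = z + (2 - 490/9 + 4802/81) = z + 554/81 = 554/81 + z)
1/(-31256 + F(N, 34)) = 1/(-31256 + (554/81 - 216)) = 1/(-31256 - 16942/81) = 1/(-2548678/81) = -81/2548678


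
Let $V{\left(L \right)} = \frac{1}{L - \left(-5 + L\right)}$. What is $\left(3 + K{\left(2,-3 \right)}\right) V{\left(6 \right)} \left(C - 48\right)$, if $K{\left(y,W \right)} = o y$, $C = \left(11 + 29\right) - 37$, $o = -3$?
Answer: $27$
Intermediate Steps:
$C = 3$ ($C = 40 - 37 = 3$)
$K{\left(y,W \right)} = - 3 y$
$V{\left(L \right)} = \frac{1}{5}$
$\left(3 + K{\left(2,-3 \right)}\right) V{\left(6 \right)} \left(C - 48\right) = \left(3 - 6\right) \frac{1}{5} \left(3 - 48\right) = \left(3 - 6\right) \frac{1}{5} \left(-45\right) = \left(-3\right) \frac{1}{5} \left(-45\right) = \left(- \frac{3}{5}\right) \left(-45\right) = 27$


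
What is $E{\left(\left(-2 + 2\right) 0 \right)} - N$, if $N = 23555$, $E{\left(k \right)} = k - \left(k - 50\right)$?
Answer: $-23505$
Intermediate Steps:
$E{\left(k \right)} = 50$ ($E{\left(k \right)} = k - \left(k - 50\right) = k - \left(-50 + k\right) = 50$)
$E{\left(\left(-2 + 2\right) 0 \right)} - N = 50 - 23555 = -23505$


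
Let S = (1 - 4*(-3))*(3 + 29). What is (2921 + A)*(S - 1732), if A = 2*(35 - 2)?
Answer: -3930892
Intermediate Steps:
A = 66 (A = 2*33 = 66)
S = 416 (S = (1 + 12)*32 = 13*32 = 416)
(2921 + A)*(S - 1732) = (2921 + 66)*(416 - 1732) = 2987*(-1316) = -3930892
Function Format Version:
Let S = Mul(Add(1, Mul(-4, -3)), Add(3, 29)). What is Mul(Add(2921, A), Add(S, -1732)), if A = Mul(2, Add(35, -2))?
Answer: -3930892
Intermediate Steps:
A = 66 (A = Mul(2, 33) = 66)
S = 416 (S = Mul(Add(1, 12), 32) = Mul(13, 32) = 416)
Mul(Add(2921, A), Add(S, -1732)) = Mul(Add(2921, 66), Add(416, -1732)) = Mul(2987, -1316) = -3930892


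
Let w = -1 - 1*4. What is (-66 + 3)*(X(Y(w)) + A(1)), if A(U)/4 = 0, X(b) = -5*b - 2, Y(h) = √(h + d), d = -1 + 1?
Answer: 126 + 315*I*√5 ≈ 126.0 + 704.36*I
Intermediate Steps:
d = 0
w = -5 (w = -1 - 4 = -5)
Y(h) = √h (Y(h) = √(h + 0) = √h)
X(b) = -2 - 5*b
A(U) = 0 (A(U) = 4*0 = 0)
(-66 + 3)*(X(Y(w)) + A(1)) = (-66 + 3)*((-2 - 5*I*√5) + 0) = -63*((-2 - 5*I*√5) + 0) = -63*(-2 - 5*I*√5) = 126 + 315*I*√5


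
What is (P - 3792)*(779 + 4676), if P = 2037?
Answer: -9573525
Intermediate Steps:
(P - 3792)*(779 + 4676) = (2037 - 3792)*(779 + 4676) = -1755*5455 = -9573525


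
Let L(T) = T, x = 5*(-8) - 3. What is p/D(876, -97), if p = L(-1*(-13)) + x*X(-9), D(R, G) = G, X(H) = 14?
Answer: 589/97 ≈ 6.0722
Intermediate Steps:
x = -43 (x = -40 - 3 = -43)
p = -589 (p = -1*(-13) - 43*14 = 13 - 602 = -589)
p/D(876, -97) = -589/(-97) = -589*(-1/97) = 589/97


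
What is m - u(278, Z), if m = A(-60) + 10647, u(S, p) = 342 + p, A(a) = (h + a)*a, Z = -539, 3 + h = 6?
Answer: 14264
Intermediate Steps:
h = 3 (h = -3 + 6 = 3)
A(a) = a*(3 + a) (A(a) = (3 + a)*a = a*(3 + a))
m = 14067 (m = -60*(3 - 60) + 10647 = -60*(-57) + 10647 = 3420 + 10647 = 14067)
m - u(278, Z) = 14067 - (342 - 539) = 14067 - 1*(-197) = 14067 + 197 = 14264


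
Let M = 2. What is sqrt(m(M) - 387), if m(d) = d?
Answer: I*sqrt(385) ≈ 19.621*I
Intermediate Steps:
sqrt(m(M) - 387) = sqrt(2 - 387) = sqrt(-385) = I*sqrt(385)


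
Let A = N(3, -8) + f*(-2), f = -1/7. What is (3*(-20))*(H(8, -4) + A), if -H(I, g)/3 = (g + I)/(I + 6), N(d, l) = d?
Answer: -1020/7 ≈ -145.71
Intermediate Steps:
f = -⅐ (f = -1*⅐ = -⅐ ≈ -0.14286)
H(I, g) = -3*(I + g)/(6 + I) (H(I, g) = -3*(g + I)/(I + 6) = -3*(I + g)/(6 + I))
A = 23/7 (A = 3 - ⅐*(-2) = 3 + 2/7 = 23/7 ≈ 3.2857)
(3*(-20))*(H(8, -4) + A) = (3*(-20))*(3*(-1*8 - 1*(-4))/(6 + 8) + 23/7) = -60*(3*(-8 + 4)/14 + 23/7) = -60*(3*(1/14)*(-4) + 23/7) = -60*(-6/7 + 23/7) = -60*17/7 = -1020/7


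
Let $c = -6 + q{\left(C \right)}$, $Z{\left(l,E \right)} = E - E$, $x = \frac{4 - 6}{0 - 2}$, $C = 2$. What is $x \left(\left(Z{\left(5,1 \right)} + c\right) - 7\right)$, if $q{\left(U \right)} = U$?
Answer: $-11$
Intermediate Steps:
$x = 1$ ($x = - \frac{2}{-2} = \left(-2\right) \left(- \frac{1}{2}\right) = 1$)
$Z{\left(l,E \right)} = 0$
$c = -4$ ($c = -6 + 2 = -4$)
$x \left(\left(Z{\left(5,1 \right)} + c\right) - 7\right) = 1 \left(\left(0 - 4\right) - 7\right) = 1 \left(-4 - 7\right) = 1 \left(-11\right) = -11$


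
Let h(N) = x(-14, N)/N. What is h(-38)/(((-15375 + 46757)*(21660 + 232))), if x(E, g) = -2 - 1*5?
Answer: 7/26106560272 ≈ 2.6813e-10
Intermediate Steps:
x(E, g) = -7 (x(E, g) = -2 - 5 = -7)
h(N) = -7/N
h(-38)/(((-15375 + 46757)*(21660 + 232))) = (-7/(-38))/(((-15375 + 46757)*(21660 + 232))) = (-7*(-1/38))/((31382*21892)) = (7/38)/687014744 = (7/38)*(1/687014744) = 7/26106560272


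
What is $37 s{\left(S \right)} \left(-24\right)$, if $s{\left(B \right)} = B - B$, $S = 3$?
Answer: $0$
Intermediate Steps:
$s{\left(B \right)} = 0$
$37 s{\left(S \right)} \left(-24\right) = 37 \cdot 0 \left(-24\right) = 0 \left(-24\right) = 0$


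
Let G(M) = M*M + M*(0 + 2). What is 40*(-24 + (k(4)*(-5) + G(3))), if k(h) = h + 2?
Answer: -1560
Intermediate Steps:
k(h) = 2 + h
G(M) = M**2 + 2*M (G(M) = M**2 + M*2 = M**2 + 2*M)
40*(-24 + (k(4)*(-5) + G(3))) = 40*(-24 + ((2 + 4)*(-5) + 3*(2 + 3))) = 40*(-24 + (6*(-5) + 3*5)) = 40*(-24 + (-30 + 15)) = 40*(-24 - 15) = 40*(-39) = -1560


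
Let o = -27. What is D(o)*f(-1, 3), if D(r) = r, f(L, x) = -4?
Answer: 108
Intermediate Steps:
D(o)*f(-1, 3) = -27*(-4) = 108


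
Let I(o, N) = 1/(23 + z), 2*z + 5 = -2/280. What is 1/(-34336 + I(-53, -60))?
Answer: -5739/197054024 ≈ -2.9124e-5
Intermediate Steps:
z = -701/280 (z = -5/2 + (-2/280)/2 = -5/2 + (-2*1/280)/2 = -5/2 + (½)*(-1/140) = -5/2 - 1/280 = -701/280 ≈ -2.5036)
I(o, N) = 280/5739 (I(o, N) = 1/(23 - 701/280) = 1/(5739/280) = 280/5739)
1/(-34336 + I(-53, -60)) = 1/(-34336 + 280/5739) = 1/(-197054024/5739) = -5739/197054024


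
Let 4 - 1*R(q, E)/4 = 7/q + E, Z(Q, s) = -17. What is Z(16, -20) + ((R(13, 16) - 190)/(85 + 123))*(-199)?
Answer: 287655/1352 ≈ 212.76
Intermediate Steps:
R(q, E) = 16 - 28/q - 4*E (R(q, E) = 16 - 4*(7/q + E) = 16 - 4*(E + 7/q) = 16 + (-28/q - 4*E) = 16 - 28/q - 4*E)
Z(16, -20) + ((R(13, 16) - 190)/(85 + 123))*(-199) = -17 + (((16 - 28/13 - 4*16) - 190)/(85 + 123))*(-199) = -17 + (((16 - 28*1/13 - 64) - 190)/208)*(-199) = -17 + (((16 - 28/13 - 64) - 190)*(1/208))*(-199) = -17 + ((-652/13 - 190)*(1/208))*(-199) = -17 - 3122/13*1/208*(-199) = -17 - 1561/1352*(-199) = -17 + 310639/1352 = 287655/1352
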